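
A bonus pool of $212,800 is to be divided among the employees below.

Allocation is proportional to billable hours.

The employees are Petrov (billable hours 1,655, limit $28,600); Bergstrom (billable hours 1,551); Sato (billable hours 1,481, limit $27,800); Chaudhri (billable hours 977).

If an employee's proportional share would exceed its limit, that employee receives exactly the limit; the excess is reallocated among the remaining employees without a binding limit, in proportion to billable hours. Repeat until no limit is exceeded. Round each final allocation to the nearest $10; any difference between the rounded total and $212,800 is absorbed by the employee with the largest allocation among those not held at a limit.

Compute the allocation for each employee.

Petrov: $28,600 | Bergstrom: $95,960 | Sato: $27,800 | Chaudhri: $60,440

Total billable hours = 5,664.
Unconstrained shares: Petrov 62,179.38; Bergstrom 58,272.03; Sato 55,642.09; Chaudhri 36,706.50.
Cap binds for Petrov ($28,600), Sato ($27,800); balance $156,400 reallocated over remaining billable hours 2,528.
Remaining shares: Bergstrom 95,955.85 → $95,960; Chaudhri 60,444.15 → $60,440.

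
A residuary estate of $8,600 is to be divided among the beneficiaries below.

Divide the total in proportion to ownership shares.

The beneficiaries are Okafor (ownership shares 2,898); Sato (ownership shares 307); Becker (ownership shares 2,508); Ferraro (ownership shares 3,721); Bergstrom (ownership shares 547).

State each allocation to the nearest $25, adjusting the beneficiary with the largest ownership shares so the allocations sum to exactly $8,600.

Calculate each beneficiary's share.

Okafor: $2,500 · Sato: $275 · Becker: $2,150 · Ferraro: $3,200 · Bergstrom: $475

Total ownership shares = 2,898 + 307 + 2,508 + 3,721 + 547 = 9,981.
Proportional shares: Okafor 2,497.02; Sato 264.52; Becker 2,160.99; Ferraro 3,206.15; Bergstrom 471.32.
After rounding ($25): Okafor $2,500; Sato $275; Becker $2,150; Ferraro $3,200; Bergstrom $475. Sum = $8,600.
Sum already equals the total — no adjustment.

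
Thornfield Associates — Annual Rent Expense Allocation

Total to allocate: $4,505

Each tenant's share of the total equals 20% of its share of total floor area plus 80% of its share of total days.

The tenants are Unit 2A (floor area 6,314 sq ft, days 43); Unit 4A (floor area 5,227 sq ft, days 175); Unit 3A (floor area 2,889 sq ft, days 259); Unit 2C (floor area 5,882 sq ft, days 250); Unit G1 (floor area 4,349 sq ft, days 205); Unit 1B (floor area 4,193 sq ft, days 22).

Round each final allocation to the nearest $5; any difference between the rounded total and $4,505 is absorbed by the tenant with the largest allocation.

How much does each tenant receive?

Totals — floor area 28,854, days 954.
Blended shares (20% floor area + 80% days): Unit 2A 0.0798; Unit 4A 0.1830; Unit 3A 0.2372; Unit 2C 0.2504; Unit G1 0.2021; Unit 1B 0.0475.
Pro-rata amounts: Unit 2A 359.61; Unit 4A 824.33; Unit 3A 1,068.66; Unit 2C 1,128.12; Unit G1 910.25; Unit 1B 214.04.
At nearest $5: Unit 2A $360; Unit 4A $825; Unit 3A $1,070; Unit 2C $1,130; Unit G1 $910; Unit 1B $215. Sum = $4,510.
Difference $4,505 − $4,510 = −$5 applied to largest allocation (Unit 2C): Unit 2C becomes $1,125.

Unit 2A: $360 · Unit 4A: $825 · Unit 3A: $1,070 · Unit 2C: $1,125 · Unit G1: $910 · Unit 1B: $215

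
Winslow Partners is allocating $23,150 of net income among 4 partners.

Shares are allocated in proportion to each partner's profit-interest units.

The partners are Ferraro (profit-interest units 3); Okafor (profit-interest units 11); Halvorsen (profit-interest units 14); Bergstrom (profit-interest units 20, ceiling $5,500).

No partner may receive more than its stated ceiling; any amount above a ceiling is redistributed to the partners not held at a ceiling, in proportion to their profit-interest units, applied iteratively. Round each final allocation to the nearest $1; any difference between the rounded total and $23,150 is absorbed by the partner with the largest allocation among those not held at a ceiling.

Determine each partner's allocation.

Profit-interest units total: 48.
Proportional shares (ignoring caps): Ferraro 1,446.88; Okafor 5,305.21; Halvorsen 6,752.08; Bergstrom 9,645.83.
Cap binds for Bergstrom ($5,500); residual $17,650 reallocated over remaining profit-interest units 28.
Redistributed shares: Ferraro 1,891.07 → $1,891; Okafor 6,933.93 → $6,934; Halvorsen 8,825.00 → $8,825.

Ferraro: $1,891; Okafor: $6,934; Halvorsen: $8,825; Bergstrom: $5,500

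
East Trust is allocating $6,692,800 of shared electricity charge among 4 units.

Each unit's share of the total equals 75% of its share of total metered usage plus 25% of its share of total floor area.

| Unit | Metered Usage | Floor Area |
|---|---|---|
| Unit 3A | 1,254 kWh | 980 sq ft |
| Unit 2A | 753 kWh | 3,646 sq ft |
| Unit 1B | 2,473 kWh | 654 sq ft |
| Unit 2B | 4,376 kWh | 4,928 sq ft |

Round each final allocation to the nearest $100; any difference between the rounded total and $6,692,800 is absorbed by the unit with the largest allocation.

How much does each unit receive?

Metered usage total 8,856; floor area total 10,208.
Blended shares (75% metered usage + 25% floor area): Unit 3A 0.1302; Unit 2A 0.1531; Unit 1B 0.2255; Unit 2B 0.4913.
Pro-rata amounts: Unit 3A 871,402.36; Unit 2A 1,024,420.29; Unit 1B 1,508,899.33; Unit 2B 3,288,078.01.
Rounded to nearest $100: Unit 3A $871,400; Unit 2A $1,024,400; Unit 1B $1,508,900; Unit 2B $3,288,100. Sum = $6,692,800.
Rounded total matches; no reconciliation needed.

Unit 3A: $871,400 · Unit 2A: $1,024,400 · Unit 1B: $1,508,900 · Unit 2B: $3,288,100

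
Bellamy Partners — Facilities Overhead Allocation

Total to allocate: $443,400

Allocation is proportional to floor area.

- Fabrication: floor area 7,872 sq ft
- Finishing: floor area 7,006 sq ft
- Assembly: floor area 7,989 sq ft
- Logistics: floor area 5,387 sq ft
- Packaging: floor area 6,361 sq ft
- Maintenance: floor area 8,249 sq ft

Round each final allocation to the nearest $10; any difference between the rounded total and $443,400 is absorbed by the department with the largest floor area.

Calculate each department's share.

Combined floor area = 42,864.
Proportional shares: Fabrication 7,872/42,864 × $443,400 = 81,430.68; Finishing 7,006/42,864 × $443,400 = 72,472.48; Assembly 7,989/42,864 × $443,400 = 82,640.97; Logistics 5,387/42,864 × $443,400 = 55,724.99; Packaging 6,361/42,864 × $443,400 = 65,800.38; Maintenance 8,249/42,864 × $443,400 = 85,330.50.
At nearest $10: Fabrication $81,430; Finishing $72,470; Assembly $82,640; Logistics $55,720; Packaging $65,800; Maintenance $85,330. Sum = $443,390.
Difference $443,400 − $443,390 = +$10 applied to largest floor area (Maintenance): Maintenance becomes $85,340.

Fabrication: $81,430 | Finishing: $72,470 | Assembly: $82,640 | Logistics: $55,720 | Packaging: $65,800 | Maintenance: $85,340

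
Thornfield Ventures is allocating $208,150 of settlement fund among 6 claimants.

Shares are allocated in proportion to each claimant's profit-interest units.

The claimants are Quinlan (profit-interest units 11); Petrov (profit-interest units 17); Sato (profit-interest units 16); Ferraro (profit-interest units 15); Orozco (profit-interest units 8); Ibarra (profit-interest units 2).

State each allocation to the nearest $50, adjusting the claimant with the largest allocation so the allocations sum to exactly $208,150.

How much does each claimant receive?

Profit-interest units total: 69.
Proportional shares: Quinlan 11/69 × $208,150 = 33,183.33; Petrov 17/69 × $208,150 = 51,283.33; Sato 16/69 × $208,150 = 48,266.67; Ferraro 15/69 × $208,150 = 45,250.00; Orozco 8/69 × $208,150 = 24,133.33; Ibarra 2/69 × $208,150 = 6,033.33.
Rounded to nearest $50: Quinlan $33,200; Petrov $51,300; Sato $48,250; Ferraro $45,250; Orozco $24,150; Ibarra $6,050. Sum = $208,200.
Difference $208,150 − $208,200 = −$50 applied to largest allocation (Petrov): Petrov becomes $51,250.

Quinlan: $33,200 | Petrov: $51,250 | Sato: $48,250 | Ferraro: $45,250 | Orozco: $24,150 | Ibarra: $6,050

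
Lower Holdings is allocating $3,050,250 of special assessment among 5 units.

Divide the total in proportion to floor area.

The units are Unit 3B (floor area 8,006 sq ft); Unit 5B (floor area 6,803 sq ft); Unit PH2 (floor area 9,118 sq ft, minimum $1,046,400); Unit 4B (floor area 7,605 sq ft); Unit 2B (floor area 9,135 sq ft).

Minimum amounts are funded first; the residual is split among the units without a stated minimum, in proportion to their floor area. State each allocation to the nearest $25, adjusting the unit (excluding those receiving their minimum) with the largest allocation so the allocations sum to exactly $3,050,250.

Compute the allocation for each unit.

Fund the minimums — Unit PH2 $1,046,400. Balance $2,003,850.
Balance split over remaining floor area 31,549: Unit 3B 508,504.96 → $508,500; Unit 5B 432,095.84 → $432,100; Unit 4B 483,035.25 → $483,025; Unit 2B 580,213.94 → $580,225.

Unit 3B: $508,500 · Unit 5B: $432,100 · Unit PH2: $1,046,400 · Unit 4B: $483,025 · Unit 2B: $580,225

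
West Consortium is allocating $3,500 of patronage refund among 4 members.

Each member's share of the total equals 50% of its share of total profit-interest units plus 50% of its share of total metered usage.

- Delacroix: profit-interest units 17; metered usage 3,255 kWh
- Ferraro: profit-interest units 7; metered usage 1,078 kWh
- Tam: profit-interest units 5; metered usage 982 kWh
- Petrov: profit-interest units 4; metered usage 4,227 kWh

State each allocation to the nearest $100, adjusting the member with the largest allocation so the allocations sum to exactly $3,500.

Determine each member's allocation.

Profit-interest units total 33; metered usage total 9,542.
Blended shares (50% profit-interest units + 50% metered usage): Delacroix 0.4281; Ferraro 0.1625; Tam 0.1272; Petrov 0.2821.
Pro-rata amounts: Delacroix 1,498.48; Ferraro 568.92; Tam 445.25; Petrov 987.35.
At nearest $100: Delacroix $1,500; Ferraro $600; Tam $400; Petrov $1,000. Sum = $3,500.
Sum already equals the total — no adjustment.

Delacroix: $1,500; Ferraro: $600; Tam: $400; Petrov: $1,000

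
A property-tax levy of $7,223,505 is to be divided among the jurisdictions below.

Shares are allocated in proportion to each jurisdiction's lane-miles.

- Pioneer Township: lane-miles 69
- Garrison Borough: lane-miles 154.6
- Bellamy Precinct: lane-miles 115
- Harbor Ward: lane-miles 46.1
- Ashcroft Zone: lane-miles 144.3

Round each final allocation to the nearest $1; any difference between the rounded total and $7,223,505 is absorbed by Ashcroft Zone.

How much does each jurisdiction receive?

Pioneer Township: $942,196 | Garrison Borough: $2,111,066 | Bellamy Precinct: $1,570,327 | Harbor Ward: $629,496 | Ashcroft Zone: $1,970,420

Lane-miles total: 529.
Raw shares: Pioneer Township 69/529 × $7,223,505 = 942,196.30; Garrison Borough 154.6/529 × $7,223,505 = 2,111,065.92; Bellamy Precinct 115/529 × $7,223,505 = 1,570,327.17; Harbor Ward 46.1/529 × $7,223,505 = 629,496.37; Ashcroft Zone 144.3/529 × $7,223,505 = 1,970,419.23.
At nearest $1: Pioneer Township $942,196; Garrison Borough $2,111,066; Bellamy Precinct $1,570,327; Harbor Ward $629,496; Ashcroft Zone $1,970,419. Sum = $7,223,504.
Difference $7,223,505 − $7,223,504 = +$1 applied to Ashcroft Zone: Ashcroft Zone becomes $1,970,420.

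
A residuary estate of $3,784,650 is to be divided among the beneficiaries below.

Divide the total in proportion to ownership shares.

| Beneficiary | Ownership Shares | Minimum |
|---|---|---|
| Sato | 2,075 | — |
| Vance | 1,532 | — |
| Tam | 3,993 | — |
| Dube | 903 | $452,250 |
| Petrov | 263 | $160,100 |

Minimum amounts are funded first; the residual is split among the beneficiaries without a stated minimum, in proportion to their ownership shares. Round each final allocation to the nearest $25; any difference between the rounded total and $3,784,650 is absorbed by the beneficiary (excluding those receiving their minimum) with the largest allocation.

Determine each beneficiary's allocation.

Fund the minimums — Dube $452,250; Petrov $160,100. Remaining pool $3,172,300.
Remaining pool split over remaining ownership shares 7,600: Sato 866,121.38 → $866,125; Vance 639,468.89 → $639,475; Tam 1,666,709.72 → $1,666,700.

Sato: $866,125; Vance: $639,475; Tam: $1,666,700; Dube: $452,250; Petrov: $160,100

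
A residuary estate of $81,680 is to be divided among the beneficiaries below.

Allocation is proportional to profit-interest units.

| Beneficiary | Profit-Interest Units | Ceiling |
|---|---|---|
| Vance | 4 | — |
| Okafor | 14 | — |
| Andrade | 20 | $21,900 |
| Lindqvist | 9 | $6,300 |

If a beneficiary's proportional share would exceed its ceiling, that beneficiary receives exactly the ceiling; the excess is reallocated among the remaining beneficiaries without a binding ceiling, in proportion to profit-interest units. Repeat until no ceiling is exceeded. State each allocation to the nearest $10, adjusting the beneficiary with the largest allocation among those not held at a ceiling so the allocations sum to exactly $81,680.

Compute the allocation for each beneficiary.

Profit-interest units total: 47.
Pro-rata shares before constraints: Vance 6,951.49; Okafor 24,330.21; Andrade 34,757.45; Lindqvist 15,640.85.
Capped: Andrade ($21,900), Lindqvist ($6,300); balance $53,480 reallocated over remaining profit-interest units 18.
Remaining shares: Vance 11,884.44 → $11,880; Okafor 41,595.56 → $41,600.

Vance: $11,880 · Okafor: $41,600 · Andrade: $21,900 · Lindqvist: $6,300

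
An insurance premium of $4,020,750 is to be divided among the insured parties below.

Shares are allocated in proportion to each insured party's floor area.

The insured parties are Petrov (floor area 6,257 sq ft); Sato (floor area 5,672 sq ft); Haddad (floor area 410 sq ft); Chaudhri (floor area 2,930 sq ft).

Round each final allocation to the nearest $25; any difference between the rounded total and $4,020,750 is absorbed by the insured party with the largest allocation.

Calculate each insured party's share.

Floor area total: 15,269.
Unrounded shares: Petrov 6,257/15,269 × $4,020,750 = 1,647,641.15; Sato 5,672/15,269 × $4,020,750 = 1,493,594.47; Haddad 410/15,269 × $4,020,750 = 107,964.34; Chaudhri 2,930/15,269 × $4,020,750 = 771,550.04.
After rounding ($25): Petrov $1,647,650; Sato $1,493,600; Haddad $107,975; Chaudhri $771,550. Sum = $4,020,775.
Difference $4,020,750 − $4,020,775 = −$25 applied to largest allocation (Petrov): Petrov becomes $1,647,625.

Petrov: $1,647,625 | Sato: $1,493,600 | Haddad: $107,975 | Chaudhri: $771,550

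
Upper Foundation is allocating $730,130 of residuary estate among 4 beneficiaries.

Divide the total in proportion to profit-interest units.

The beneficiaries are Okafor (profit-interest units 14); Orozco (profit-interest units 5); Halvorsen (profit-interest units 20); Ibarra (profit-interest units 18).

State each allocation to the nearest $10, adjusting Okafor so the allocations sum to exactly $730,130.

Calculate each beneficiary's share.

Okafor: $179,320; Orozco: $64,050; Halvorsen: $256,190; Ibarra: $230,570

Total profit-interest units = 57.
Pro-rata amounts: Okafor 14/57 × $730,130 = 179,330.18; Orozco 5/57 × $730,130 = 64,046.49; Halvorsen 20/57 × $730,130 = 256,185.96; Ibarra 18/57 × $730,130 = 230,567.37.
At nearest $10: Okafor $179,330; Orozco $64,050; Halvorsen $256,190; Ibarra $230,570. Sum = $730,140.
Difference $730,130 − $730,140 = −$10 applied to Okafor: Okafor becomes $179,320.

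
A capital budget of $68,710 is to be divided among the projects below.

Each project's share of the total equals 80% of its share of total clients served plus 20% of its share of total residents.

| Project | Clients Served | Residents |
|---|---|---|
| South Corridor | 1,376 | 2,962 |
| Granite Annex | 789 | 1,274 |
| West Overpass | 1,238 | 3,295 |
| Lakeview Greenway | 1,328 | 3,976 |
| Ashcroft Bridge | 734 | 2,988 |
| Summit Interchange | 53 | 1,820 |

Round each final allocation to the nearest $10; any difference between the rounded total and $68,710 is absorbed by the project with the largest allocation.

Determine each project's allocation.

South Corridor: $16,200; Granite Annex: $8,930; West Overpass: $15,110; Lakeview Greenway: $16,580; Ashcroft Bridge: $9,830; Summit Interchange: $2,060

Totals — clients served 5,518, residents 16,315.
Combined weights (80% clients served + 20% residents): South Corridor 0.2358; Granite Annex 0.1300; West Overpass 0.2199; Lakeview Greenway 0.2413; Ashcroft Bridge 0.1430; Summit Interchange 0.0300.
Pro-rata amounts: South Corridor 16,202.00; Granite Annex 8,932.77; West Overpass 15,107.79; Lakeview Greenway 16,577.93; Ashcroft Bridge 9,828.57; Summit Interchange 2,060.94.
After rounding ($10): South Corridor $16,200; Granite Annex $8,930; West Overpass $15,110; Lakeview Greenway $16,580; Ashcroft Bridge $9,830; Summit Interchange $2,060. Sum = $68,710.
Sum already equals the total — no adjustment.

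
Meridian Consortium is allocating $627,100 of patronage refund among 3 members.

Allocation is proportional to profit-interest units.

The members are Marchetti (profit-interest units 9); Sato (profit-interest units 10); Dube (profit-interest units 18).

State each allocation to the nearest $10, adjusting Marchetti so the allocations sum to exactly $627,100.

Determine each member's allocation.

Marchetti: $152,530 | Sato: $169,490 | Dube: $305,080

Profit-interest units total: 37.
Proportional shares: Marchetti 9/37 × $627,100 = 152,537.84; Sato 10/37 × $627,100 = 169,486.49; Dube 18/37 × $627,100 = 305,075.68.
After rounding ($10): Marchetti $152,540; Sato $169,490; Dube $305,080. Sum = $627,110.
Difference $627,100 − $627,110 = −$10 applied to Marchetti: Marchetti becomes $152,530.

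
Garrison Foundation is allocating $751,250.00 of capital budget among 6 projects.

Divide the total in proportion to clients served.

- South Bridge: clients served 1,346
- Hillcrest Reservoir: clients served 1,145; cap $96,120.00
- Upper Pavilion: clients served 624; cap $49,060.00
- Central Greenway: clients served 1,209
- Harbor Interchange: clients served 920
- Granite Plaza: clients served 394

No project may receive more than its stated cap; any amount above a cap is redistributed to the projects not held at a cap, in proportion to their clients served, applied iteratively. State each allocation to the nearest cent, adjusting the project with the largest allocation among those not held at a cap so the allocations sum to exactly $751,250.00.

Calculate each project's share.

Combined clients served = 5,638.
Unconstrained shares: South Bridge 179,351.2770; Hillcrest Reservoir 152,568.5083; Upper Pavilion 83,146.5059; Central Greenway 161,096.3551; Harbor Interchange 122,587.7971; Granite Plaza 52,499.5566.
Cap binds for Hillcrest Reservoir ($96,120.00), Upper Pavilion ($49,060.00); remaining pool $606,070.00 reallocated over remaining clients served 3,869.
Redistributed shares: South Bridge 210,847.8211 → $210,847.82; Central Greenway 189,387.0845 → $189,387.08; Harbor Interchange 144,115.8956 → $144,115.90; Granite Plaza 61,719.1988 → $61,719.20.

South Bridge: $210,847.82 | Hillcrest Reservoir: $96,120.00 | Upper Pavilion: $49,060.00 | Central Greenway: $189,387.08 | Harbor Interchange: $144,115.90 | Granite Plaza: $61,719.20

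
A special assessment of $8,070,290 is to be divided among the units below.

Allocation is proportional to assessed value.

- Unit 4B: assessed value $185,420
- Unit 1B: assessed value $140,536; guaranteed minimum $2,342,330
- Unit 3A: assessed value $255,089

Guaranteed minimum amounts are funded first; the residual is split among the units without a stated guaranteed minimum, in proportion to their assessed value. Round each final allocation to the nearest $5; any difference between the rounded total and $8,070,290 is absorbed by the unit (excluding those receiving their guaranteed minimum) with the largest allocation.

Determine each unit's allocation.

Unit 4B: $2,411,025 · Unit 1B: $2,342,330 · Unit 3A: $3,316,935

Fund the minimums — Unit 1B $2,342,330. Residual $5,727,960.
Residual split over remaining assessed value 440,509: Unit 4B 2,411,025.30 → $2,411,025; Unit 3A 3,316,934.70 → $3,316,935.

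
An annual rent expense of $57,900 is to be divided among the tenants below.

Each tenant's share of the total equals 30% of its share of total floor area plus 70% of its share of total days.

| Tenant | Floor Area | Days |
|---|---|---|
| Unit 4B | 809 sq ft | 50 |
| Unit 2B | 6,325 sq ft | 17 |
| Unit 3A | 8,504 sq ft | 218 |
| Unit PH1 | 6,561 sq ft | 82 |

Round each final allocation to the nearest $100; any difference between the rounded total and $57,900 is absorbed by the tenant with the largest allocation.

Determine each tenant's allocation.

Unit 4B: $6,200; Unit 2B: $6,800; Unit 3A: $30,700; Unit PH1: $14,200

Totals — floor area 22,199, days 367.
Blended shares (30% floor area + 70% days): Unit 4B 0.1063; Unit 2B 0.1179; Unit 3A 0.5307; Unit PH1 0.2451.
Unrounded shares: Unit 4B 6,154.81; Unit 2B 6,826.52; Unit 3A 30,729.15; Unit PH1 14,189.52.
At nearest $100: Unit 4B $6,200; Unit 2B $6,800; Unit 3A $30,700; Unit PH1 $14,200. Sum = $57,900.
Sum already equals the total — no adjustment.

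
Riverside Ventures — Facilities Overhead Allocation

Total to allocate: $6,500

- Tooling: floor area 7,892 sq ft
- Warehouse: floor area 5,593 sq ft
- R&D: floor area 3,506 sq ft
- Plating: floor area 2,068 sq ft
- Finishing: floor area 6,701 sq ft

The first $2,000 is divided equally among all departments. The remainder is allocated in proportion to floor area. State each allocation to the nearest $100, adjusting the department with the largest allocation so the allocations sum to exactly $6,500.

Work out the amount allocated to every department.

First tranche $2,000 split equally: $400 each.
Remainder $4,500 by floor area (total 25,760): Tooling 1,378.65 → $1,400; Warehouse 977.04 → $1,000; R&D 612.46 → $600; Plating 361.26 → $400; Finishing 1,170.59 → $1,200.
Rounding difference −$100 on remainder applied to Tooling.
Totals: Tooling $400 + $1,300 = $1,700; Warehouse $400 + $1,000 = $1,400; R&D $400 + $600 = $1,000; Plating $400 + $400 = $800; Finishing $400 + $1,200 = $1,600.

Tooling: $1,700 · Warehouse: $1,400 · R&D: $1,000 · Plating: $800 · Finishing: $1,600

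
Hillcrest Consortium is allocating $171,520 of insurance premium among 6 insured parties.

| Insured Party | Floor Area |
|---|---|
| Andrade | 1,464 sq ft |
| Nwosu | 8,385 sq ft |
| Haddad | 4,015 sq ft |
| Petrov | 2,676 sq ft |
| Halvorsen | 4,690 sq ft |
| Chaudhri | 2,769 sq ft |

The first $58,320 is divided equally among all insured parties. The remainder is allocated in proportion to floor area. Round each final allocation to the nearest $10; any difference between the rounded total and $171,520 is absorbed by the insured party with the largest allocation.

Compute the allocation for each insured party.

First tranche $58,320 split equally: $9,720 each.
Remainder $113,200 by floor area (total 23,999): Andrade 6,905.49 → $6,910; Nwosu 39,550.90 → $39,550; Haddad 18,938.21 → $18,940; Petrov 12,622.33 → $12,620; Halvorsen 22,122.09 → $22,120; Chaudhri 13,060.99 → $13,060.
Totals: Andrade $9,720 + $6,910 = $16,630; Nwosu $9,720 + $39,550 = $49,270; Haddad $9,720 + $18,940 = $28,660; Petrov $9,720 + $12,620 = $22,340; Halvorsen $9,720 + $22,120 = $31,840; Chaudhri $9,720 + $13,060 = $22,780.

Andrade: $16,630; Nwosu: $49,270; Haddad: $28,660; Petrov: $22,340; Halvorsen: $31,840; Chaudhri: $22,780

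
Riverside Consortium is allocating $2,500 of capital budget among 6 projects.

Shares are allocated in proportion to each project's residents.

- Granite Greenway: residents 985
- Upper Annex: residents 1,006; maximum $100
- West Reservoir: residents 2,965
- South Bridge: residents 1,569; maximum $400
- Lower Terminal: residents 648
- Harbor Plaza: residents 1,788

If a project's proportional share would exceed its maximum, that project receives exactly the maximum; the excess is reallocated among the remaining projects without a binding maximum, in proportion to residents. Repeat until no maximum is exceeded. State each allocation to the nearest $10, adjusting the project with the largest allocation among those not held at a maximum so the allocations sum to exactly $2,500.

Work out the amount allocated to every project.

Granite Greenway: $310; Upper Annex: $100; West Reservoir: $930; South Bridge: $400; Lower Terminal: $200; Harbor Plaza: $560

Combined residents = 8,961.
Proportional shares (ignoring caps): Granite Greenway 274.80; Upper Annex 280.66; West Reservoir 827.20; South Bridge 437.73; Lower Terminal 180.78; Harbor Plaza 498.83.
Cap binds for Upper Annex ($100), South Bridge ($400); remaining pool $2,000 reallocated over remaining residents 6,386.
Remaining shares: Granite Greenway 308.49 → $310; West Reservoir 928.59 → $930; Lower Terminal 202.94 → $200; Harbor Plaza 559.97 → $560.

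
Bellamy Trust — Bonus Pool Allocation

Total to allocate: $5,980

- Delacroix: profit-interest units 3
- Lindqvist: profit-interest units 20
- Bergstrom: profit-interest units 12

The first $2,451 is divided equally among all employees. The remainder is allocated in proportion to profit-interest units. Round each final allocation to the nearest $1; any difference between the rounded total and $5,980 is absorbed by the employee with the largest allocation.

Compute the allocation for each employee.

Equal tier: $2,451 ÷ 3 = $817 apiece.
Remainder $3,529 by profit-interest units (total 35): Delacroix 302.49 → $302; Lindqvist 2,016.57 → $2,017; Bergstrom 1,209.94 → $1,210.
Totals: Delacroix $817 + $302 = $1,119; Lindqvist $817 + $2,017 = $2,834; Bergstrom $817 + $1,210 = $2,027.

Delacroix: $1,119 | Lindqvist: $2,834 | Bergstrom: $2,027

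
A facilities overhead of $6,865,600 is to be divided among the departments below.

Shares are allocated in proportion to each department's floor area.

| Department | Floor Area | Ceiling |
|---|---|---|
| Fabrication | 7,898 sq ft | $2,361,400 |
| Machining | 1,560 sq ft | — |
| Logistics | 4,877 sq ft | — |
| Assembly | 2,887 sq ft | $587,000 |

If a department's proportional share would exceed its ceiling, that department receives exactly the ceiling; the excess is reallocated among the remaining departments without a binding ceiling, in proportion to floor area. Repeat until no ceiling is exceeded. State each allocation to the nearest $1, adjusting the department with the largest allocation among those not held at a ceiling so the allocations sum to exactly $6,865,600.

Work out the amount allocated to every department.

Fabrication: $2,361,400; Machining: $949,329; Logistics: $2,967,871; Assembly: $587,000

Combined floor area = 17,222.
Unconstrained shares: Fabrication 3,148,560.49; Machining 621,898.502; Logistics 1,944,230.12; Assembly 1,150,910.88.
Held at cap: Fabrication ($2,361,400), Assembly ($587,000); residual $3,917,200 reallocated over remaining floor area 6,437.
Remaining shares: Machining 949,329.19 → $949,329; Logistics 2,967,870.81 → $2,967,871.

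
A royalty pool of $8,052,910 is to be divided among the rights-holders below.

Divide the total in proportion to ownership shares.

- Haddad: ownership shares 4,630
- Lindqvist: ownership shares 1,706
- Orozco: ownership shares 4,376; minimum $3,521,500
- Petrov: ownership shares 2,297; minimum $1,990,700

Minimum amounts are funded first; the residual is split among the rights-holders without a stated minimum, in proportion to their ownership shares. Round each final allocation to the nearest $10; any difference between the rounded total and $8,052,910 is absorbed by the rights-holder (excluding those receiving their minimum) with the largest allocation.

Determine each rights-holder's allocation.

Haddad: $1,856,610 · Lindqvist: $684,100 · Orozco: $3,521,500 · Petrov: $1,990,700

Guaranteed amounts: Orozco $3,521,500; Petrov $1,990,700. Residual $2,540,710.
Residual split over remaining ownership shares 6,336: Haddad 1,856,611.00 → $1,856,610; Lindqvist 684,099.00 → $684,100.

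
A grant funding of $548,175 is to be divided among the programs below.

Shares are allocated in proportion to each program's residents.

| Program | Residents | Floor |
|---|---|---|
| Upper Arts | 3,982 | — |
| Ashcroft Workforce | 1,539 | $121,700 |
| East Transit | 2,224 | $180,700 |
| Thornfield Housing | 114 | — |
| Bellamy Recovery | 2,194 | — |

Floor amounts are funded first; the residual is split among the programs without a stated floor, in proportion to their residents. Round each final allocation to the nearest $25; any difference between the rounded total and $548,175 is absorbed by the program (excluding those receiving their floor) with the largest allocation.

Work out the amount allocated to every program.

Fund the minimums — Ashcroft Workforce $121,700; East Transit $180,700. Residual $245,775.
Residual split over remaining residents 6,290: Upper Arts 155,592.38 → $155,600; Thornfield Housing 4,454.43 → $4,450; Bellamy Recovery 85,728.20 → $85,725.

Upper Arts: $155,600 | Ashcroft Workforce: $121,700 | East Transit: $180,700 | Thornfield Housing: $4,450 | Bellamy Recovery: $85,725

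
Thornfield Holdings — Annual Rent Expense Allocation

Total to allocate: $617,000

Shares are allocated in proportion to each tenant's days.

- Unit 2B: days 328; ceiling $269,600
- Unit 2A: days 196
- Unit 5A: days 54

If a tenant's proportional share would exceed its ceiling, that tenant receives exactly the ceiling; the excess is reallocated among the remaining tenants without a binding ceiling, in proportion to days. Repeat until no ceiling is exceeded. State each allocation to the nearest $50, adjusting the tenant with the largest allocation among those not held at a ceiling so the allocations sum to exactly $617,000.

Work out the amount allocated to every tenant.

Unit 2B: $269,600 · Unit 2A: $272,350 · Unit 5A: $75,050

Sum of days: 578.
Pro-rata shares before constraints: Unit 2B 350,131.49; Unit 2A 209,224.91; Unit 5A 57,643.60.
Cap binds for Unit 2B ($269,600); remaining pool $347,400 reallocated over remaining days 250.
Shares after redistribution: Unit 2A 272,361.60 → $272,350; Unit 5A 75,038.40 → $75,050.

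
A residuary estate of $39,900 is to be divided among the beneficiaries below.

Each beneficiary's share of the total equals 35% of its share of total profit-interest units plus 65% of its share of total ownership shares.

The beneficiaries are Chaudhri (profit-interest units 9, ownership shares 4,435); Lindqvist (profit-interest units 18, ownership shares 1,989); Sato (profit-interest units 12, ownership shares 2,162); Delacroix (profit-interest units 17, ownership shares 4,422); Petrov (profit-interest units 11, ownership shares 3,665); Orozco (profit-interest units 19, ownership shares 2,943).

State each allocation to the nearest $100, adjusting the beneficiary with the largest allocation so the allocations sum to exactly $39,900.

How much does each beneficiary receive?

Chaudhri: $7,300; Lindqvist: $5,600; Sato: $4,800; Delacroix: $8,600; Petrov: $6,600; Orozco: $7,000

Totals — profit-interest units 86, ownership shares 19,616.
Combined weights (35% profit-interest units + 65% ownership shares): Chaudhri 0.1836; Lindqvist 0.1392; Sato 0.1205; Delacroix 0.2157; Petrov 0.1662; Orozco 0.1748.
Raw shares: Chaudhri 7,325.12; Lindqvist 5,552.63; Sato 4,807.06; Delacroix 8,607.00; Petrov 6,631.85; Orozco 6,976.33.
After rounding ($100): Chaudhri $7,300; Lindqvist $5,600; Sato $4,800; Delacroix $8,600; Petrov $6,600; Orozco $7,000. Sum = $39,900.
Sum already equals the total — no adjustment.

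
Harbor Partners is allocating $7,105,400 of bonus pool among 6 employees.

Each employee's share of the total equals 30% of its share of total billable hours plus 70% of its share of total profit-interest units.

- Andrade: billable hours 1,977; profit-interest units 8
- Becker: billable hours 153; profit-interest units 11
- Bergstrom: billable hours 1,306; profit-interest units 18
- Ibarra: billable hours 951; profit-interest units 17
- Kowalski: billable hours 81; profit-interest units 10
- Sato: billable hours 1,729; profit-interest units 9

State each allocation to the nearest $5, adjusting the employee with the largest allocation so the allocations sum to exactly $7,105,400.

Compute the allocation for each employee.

Billable hours total 6,197; profit-interest units total 73.
Blended shares (30% billable hours + 70% profit-interest units): Andrade 0.1724; Becker 0.1129; Bergstrom 0.2358; Ibarra 0.2091; Kowalski 0.0998; Sato 0.1700.
Unrounded shares: Andrade 1,225,112.57; Becker 802,102.04; Bergstrom 1,675,644.32; Ibarra 1,485,398.82; Kowalski 709,201.79; Sato 1,207,940.46.
Rounded to nearest $5: Andrade $1,225,115; Becker $802,100; Bergstrom $1,675,645; Ibarra $1,485,400; Kowalski $709,200; Sato $1,207,940. Sum = $7,105,400.
Rounded total matches; no reconciliation needed.

Andrade: $1,225,115; Becker: $802,100; Bergstrom: $1,675,645; Ibarra: $1,485,400; Kowalski: $709,200; Sato: $1,207,940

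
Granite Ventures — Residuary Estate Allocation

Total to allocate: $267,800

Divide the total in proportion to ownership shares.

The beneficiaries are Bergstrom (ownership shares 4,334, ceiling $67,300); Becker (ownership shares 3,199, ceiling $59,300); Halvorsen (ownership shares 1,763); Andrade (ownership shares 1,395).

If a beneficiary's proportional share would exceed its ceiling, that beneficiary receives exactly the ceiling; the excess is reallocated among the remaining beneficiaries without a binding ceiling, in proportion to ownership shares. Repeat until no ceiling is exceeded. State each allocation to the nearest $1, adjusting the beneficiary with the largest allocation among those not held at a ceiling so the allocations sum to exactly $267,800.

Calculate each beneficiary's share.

Total ownership shares = 10,691.
Pro-rata shares before constraints: Bergstrom 108,562.83; Becker 80,132.09; Halvorsen 44,161.58; Andrade 34,943.504.
Cap binds for Bergstrom ($67,300), Becker ($59,300); residual $141,200 reallocated over remaining ownership shares 3,158.
Redistributed shares: Halvorsen 78,826.98 → $78,827; Andrade 62,373.02 → $62,373.

Bergstrom: $67,300 · Becker: $59,300 · Halvorsen: $78,827 · Andrade: $62,373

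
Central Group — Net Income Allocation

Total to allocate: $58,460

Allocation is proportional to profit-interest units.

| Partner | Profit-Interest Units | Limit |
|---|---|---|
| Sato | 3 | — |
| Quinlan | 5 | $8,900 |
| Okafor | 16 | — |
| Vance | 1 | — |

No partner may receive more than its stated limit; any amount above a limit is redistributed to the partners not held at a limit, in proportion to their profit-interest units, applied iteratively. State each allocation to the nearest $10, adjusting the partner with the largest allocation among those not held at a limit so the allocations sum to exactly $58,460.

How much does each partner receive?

Profit-interest units total: 25.
Unconstrained shares: Sato 7,015.20; Quinlan 11,692.00; Okafor 37,414.40; Vance 2,338.40.
Cap binds for Quinlan ($8,900); remaining pool $49,560 reallocated over remaining profit-interest units 20.
Shares after redistribution: Sato 7,434.00 → $7,430; Okafor 39,648.00 → $39,650; Vance 2,478.00 → $2,480.

Sato: $7,430 | Quinlan: $8,900 | Okafor: $39,650 | Vance: $2,480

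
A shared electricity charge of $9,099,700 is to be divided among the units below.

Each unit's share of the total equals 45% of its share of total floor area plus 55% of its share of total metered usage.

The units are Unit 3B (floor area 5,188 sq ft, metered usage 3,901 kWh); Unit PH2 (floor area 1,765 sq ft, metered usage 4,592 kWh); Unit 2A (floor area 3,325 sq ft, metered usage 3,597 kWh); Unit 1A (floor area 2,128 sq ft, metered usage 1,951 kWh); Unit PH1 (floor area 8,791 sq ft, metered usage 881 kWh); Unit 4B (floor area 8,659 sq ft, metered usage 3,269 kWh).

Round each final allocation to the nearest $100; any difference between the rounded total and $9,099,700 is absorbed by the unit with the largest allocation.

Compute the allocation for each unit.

Floor area total 29,856; metered usage total 18,191.
Combined weights (45% floor area + 55% metered usage): Unit 3B 0.1961; Unit PH2 0.1654; Unit 2A 0.1589; Unit 1A 0.0911; Unit PH1 0.1591; Unit 4B 0.2293.
Pro-rata amounts: Unit 3B 1,784,824.49; Unit PH2 1,505,459.64; Unit 2A 1,445,668.28; Unit 1A 828,636.12; Unit PH1 1,448,106.27; Unit 4B 2,087,005.20.
At nearest $100: Unit 3B $1,784,800; Unit PH2 $1,505,500; Unit 2A $1,445,700; Unit 1A $828,600; Unit PH1 $1,448,100; Unit 4B $2,087,000. Sum = $9,099,700.
Rounded total matches; no reconciliation needed.

Unit 3B: $1,784,800; Unit PH2: $1,505,500; Unit 2A: $1,445,700; Unit 1A: $828,600; Unit PH1: $1,448,100; Unit 4B: $2,087,000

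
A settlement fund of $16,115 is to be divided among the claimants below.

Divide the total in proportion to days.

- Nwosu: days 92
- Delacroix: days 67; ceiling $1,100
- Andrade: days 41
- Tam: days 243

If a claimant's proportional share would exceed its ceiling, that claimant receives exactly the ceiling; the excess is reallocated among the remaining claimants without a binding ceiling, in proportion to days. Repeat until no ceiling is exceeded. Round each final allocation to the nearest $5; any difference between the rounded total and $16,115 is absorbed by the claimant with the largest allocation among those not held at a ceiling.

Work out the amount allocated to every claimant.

Nwosu: $3,675 · Delacroix: $1,100 · Andrade: $1,635 · Tam: $9,705

Days total: 443.
Unconstrained shares: Nwosu 3,346.68; Delacroix 2,437.26; Andrade 1,491.46; Tam 8,839.60.
Held at cap: Delacroix ($1,100); remaining pool $15,015 reallocated over remaining days 376.
Remaining shares: Nwosu 3,673.88 → $3,675; Andrade 1,637.27 → $1,635; Tam 9,703.84 → $9,705.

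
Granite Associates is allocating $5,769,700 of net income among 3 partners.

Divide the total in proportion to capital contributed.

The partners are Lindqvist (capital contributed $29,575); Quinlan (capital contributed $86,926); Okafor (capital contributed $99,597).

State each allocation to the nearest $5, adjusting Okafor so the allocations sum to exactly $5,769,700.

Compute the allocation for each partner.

Lindqvist: $789,635 | Quinlan: $2,320,875 | Okafor: $2,659,190

Total capital contributed = 216,098.
Pro-rata amounts: Lindqvist 29,575/216,098 × $5,769,700 = 789,636.54; Quinlan 86,926/216,098 × $5,769,700 = 2,320,877.30; Okafor 99,597/216,098 × $5,769,700 = 2,659,186.16.
Rounded to nearest $5: Lindqvist $789,635; Quinlan $2,320,875; Okafor $2,659,185. Sum = $5,769,695.
Difference $5,769,700 − $5,769,695 = +$5 applied to Okafor: Okafor becomes $2,659,190.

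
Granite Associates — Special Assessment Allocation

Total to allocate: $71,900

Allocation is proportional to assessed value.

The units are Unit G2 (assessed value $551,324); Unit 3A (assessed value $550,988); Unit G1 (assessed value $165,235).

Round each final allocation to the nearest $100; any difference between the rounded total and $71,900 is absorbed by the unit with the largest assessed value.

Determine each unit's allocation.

Total assessed value = 1,267,547.
Raw shares: Unit G2 551,324/1,267,547 × $71,900 = 31,273.16; Unit 3A 550,988/1,267,547 × $71,900 = 31,254.10; Unit G1 165,235/1,267,547 × $71,900 = 9,372.75.
After rounding ($100): Unit G2 $31,300; Unit 3A $31,300; Unit G1 $9,400. Sum = $72,000.
Difference $71,900 − $72,000 = −$100 applied to largest assessed value (Unit G2): Unit G2 becomes $31,200.

Unit G2: $31,200; Unit 3A: $31,300; Unit G1: $9,400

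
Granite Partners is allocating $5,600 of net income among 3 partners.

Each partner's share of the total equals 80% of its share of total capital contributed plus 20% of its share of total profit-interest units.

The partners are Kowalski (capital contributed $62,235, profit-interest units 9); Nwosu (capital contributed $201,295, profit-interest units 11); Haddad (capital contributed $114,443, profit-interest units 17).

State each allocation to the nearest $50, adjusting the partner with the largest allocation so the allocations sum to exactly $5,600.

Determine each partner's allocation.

Kowalski: $1,000 | Nwosu: $2,750 | Haddad: $1,850

Capital contributed total 377,973; profit-interest units total 37.
Combined weights (80% capital contributed + 20% profit-interest units): Kowalski 0.1804; Nwosu 0.4855; Haddad 0.3341.
Pro-rata amounts: Kowalski 1,010.09; Nwosu 2,718.86; Haddad 1,871.05.
After rounding ($50): Kowalski $1,000; Nwosu $2,700; Haddad $1,850. Sum = $5,550.
Difference $5,600 − $5,550 = +$50 applied to largest allocation (Nwosu): Nwosu becomes $2,750.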